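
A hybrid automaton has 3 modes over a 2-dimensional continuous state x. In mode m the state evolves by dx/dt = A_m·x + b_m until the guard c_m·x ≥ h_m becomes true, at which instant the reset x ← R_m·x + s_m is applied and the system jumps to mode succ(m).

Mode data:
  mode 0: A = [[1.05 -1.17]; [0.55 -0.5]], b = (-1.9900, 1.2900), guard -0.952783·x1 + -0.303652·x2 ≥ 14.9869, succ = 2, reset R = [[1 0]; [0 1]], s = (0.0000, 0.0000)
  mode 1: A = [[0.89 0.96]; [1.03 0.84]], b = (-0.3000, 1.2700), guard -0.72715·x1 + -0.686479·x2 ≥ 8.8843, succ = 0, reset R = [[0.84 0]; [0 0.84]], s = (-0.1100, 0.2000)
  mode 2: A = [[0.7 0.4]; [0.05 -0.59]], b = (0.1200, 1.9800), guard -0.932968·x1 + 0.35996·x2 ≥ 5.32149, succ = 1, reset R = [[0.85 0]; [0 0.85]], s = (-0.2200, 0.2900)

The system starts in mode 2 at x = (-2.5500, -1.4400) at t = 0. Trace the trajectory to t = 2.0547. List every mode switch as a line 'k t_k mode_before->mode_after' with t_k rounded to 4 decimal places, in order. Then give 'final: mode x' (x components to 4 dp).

Mode 2: guard c·x = 5.3215 hit at Δt = 1.0688 (t = 1.0688), x⁻ = (-5.4559, 0.6427) → reset → x⁺ = (-4.8575, 0.8363), jump to mode 1
Mode 1: guard c·x = 8.8843 hit at Δt = 0.6368 (t = 1.7056), x⁻ = (-9.2739, -3.1185) → reset → x⁺ = (-7.9001, -2.4196), jump to mode 0
Mode 0: flow for 0.3491 to horizon, guard not reached → x = (-10.8639, -3.2685)

1 1.0688 2->1
2 1.7056 1->0
final: 0 -10.8639 -3.2685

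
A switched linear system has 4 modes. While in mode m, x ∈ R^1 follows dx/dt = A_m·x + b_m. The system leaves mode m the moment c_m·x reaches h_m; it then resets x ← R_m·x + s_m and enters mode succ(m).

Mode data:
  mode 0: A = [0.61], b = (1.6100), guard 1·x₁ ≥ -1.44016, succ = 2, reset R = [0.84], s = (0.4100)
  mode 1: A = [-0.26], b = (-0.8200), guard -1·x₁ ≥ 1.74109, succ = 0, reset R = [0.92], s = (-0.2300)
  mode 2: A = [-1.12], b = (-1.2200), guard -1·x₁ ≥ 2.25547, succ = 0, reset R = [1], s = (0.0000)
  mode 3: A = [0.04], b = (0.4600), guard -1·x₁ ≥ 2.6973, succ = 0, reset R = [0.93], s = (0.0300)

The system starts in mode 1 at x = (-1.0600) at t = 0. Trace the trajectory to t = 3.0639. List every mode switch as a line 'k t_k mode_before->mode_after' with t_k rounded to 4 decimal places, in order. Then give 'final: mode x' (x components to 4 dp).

1 1.5133 1->0
2 2.1615 0->2
final: 2 -0.9839

Mode 1: guard c·x = 1.7411 hit at Δt = 1.5133 (t = 1.5133), x⁻ = (-1.7411) → reset → x⁺ = (-1.8318), jump to mode 0
Mode 0: guard c·x = -1.4402 hit at Δt = 0.6482 (t = 2.1615), x⁻ = (-1.4402) → reset → x⁺ = (-0.7997), jump to mode 2
Mode 2: flow for 0.9024 to horizon, guard not reached → x = (-0.9839)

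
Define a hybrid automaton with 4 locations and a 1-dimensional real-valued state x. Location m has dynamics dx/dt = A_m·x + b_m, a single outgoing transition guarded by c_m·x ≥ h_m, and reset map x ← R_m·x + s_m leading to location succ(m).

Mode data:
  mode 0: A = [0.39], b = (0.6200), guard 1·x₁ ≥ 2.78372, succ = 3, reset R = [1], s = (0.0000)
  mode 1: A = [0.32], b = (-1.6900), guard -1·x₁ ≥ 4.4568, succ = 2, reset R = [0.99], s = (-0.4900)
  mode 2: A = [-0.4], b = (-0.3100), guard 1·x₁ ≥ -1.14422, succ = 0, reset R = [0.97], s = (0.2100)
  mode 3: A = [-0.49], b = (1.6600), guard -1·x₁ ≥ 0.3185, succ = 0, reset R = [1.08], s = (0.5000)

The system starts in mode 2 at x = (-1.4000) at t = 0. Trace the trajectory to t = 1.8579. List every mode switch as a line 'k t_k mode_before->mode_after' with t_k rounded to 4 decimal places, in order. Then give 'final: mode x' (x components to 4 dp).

Mode 2: guard c·x = -1.1442 hit at Δt = 1.3159 (t = 1.3159), x⁻ = (-1.1442) → reset → x⁺ = (-0.8999), jump to mode 0
Mode 0: flow for 0.5420 to horizon, guard not reached → x = (-0.7375)

1 1.3159 2->0
final: 0 -0.7375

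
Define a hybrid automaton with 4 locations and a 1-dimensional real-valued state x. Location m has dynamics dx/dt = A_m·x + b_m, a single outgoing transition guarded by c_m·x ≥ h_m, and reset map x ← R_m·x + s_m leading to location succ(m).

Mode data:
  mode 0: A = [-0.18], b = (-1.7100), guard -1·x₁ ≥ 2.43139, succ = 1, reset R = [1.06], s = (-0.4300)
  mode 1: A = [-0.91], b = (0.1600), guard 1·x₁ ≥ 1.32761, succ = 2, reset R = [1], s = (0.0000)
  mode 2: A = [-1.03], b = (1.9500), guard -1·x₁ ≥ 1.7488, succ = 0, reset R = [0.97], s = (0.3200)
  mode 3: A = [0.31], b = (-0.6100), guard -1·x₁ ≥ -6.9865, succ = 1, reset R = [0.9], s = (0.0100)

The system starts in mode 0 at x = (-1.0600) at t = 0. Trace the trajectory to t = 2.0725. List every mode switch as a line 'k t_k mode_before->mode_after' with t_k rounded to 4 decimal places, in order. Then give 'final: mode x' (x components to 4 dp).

1 0.9851 0->1
final: 1 -1.0075

Mode 0: guard c·x = 2.4314 hit at Δt = 0.9851 (t = 0.9851), x⁻ = (-2.4314) → reset → x⁺ = (-3.0073), jump to mode 1
Mode 1: flow for 1.0874 to horizon, guard not reached → x = (-1.0075)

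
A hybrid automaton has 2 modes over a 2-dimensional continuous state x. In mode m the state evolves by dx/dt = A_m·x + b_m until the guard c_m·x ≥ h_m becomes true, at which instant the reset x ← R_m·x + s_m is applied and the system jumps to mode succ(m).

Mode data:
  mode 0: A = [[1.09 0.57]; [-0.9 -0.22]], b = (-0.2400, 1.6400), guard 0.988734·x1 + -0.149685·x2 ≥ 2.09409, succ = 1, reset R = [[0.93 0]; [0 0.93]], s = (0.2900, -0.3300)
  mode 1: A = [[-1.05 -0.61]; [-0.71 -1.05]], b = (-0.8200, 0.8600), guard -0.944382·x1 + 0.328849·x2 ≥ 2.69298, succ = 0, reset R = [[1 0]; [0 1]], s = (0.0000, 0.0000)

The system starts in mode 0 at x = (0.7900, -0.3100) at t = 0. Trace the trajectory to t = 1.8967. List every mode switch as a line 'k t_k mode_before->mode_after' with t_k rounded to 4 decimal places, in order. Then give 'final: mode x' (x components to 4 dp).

1 1.1130 0->1
final: 1 0.6235 -0.0762

Mode 0: guard c·x = 2.0941 hit at Δt = 1.1130 (t = 1.1130), x⁻ = (2.1470, 0.1919) → reset → x⁺ = (2.2867, -0.1516), jump to mode 1
Mode 1: flow for 0.7837 to horizon, guard not reached → x = (0.6235, -0.0762)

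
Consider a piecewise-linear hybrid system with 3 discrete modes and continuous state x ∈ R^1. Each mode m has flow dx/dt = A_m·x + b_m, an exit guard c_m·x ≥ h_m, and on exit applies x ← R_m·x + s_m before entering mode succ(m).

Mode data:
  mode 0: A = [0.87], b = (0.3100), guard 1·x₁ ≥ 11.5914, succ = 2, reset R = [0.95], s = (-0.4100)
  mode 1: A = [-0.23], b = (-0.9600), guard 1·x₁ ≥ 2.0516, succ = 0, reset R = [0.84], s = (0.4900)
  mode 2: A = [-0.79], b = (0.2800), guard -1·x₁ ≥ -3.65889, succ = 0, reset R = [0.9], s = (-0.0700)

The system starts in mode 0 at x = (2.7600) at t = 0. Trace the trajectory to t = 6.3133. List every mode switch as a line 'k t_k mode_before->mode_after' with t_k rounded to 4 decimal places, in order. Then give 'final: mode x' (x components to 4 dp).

Mode 0: guard c·x = 11.5914 hit at Δt = 1.5447 (t = 1.5447), x⁻ = (11.5914) → reset → x⁺ = (10.6018), jump to mode 2
Mode 2: guard c·x = -3.6589 hit at Δt = 1.4326 (t = 2.9773), x⁻ = (3.6589) → reset → x⁺ = (3.2230), jump to mode 0
Mode 0: guard c·x = 11.5914 hit at Δt = 1.3855 (t = 4.3628), x⁻ = (11.5914) → reset → x⁺ = (10.6018), jump to mode 2
Mode 2: guard c·x = -3.6589 hit at Δt = 1.4326 (t = 5.7954), x⁻ = (3.6589) → reset → x⁺ = (3.2230), jump to mode 0
Mode 0: flow for 0.5179 to horizon, guard not reached → x = (5.2605)

1 1.5447 0->2
2 2.9773 2->0
3 4.3628 0->2
4 5.7954 2->0
final: 0 5.2605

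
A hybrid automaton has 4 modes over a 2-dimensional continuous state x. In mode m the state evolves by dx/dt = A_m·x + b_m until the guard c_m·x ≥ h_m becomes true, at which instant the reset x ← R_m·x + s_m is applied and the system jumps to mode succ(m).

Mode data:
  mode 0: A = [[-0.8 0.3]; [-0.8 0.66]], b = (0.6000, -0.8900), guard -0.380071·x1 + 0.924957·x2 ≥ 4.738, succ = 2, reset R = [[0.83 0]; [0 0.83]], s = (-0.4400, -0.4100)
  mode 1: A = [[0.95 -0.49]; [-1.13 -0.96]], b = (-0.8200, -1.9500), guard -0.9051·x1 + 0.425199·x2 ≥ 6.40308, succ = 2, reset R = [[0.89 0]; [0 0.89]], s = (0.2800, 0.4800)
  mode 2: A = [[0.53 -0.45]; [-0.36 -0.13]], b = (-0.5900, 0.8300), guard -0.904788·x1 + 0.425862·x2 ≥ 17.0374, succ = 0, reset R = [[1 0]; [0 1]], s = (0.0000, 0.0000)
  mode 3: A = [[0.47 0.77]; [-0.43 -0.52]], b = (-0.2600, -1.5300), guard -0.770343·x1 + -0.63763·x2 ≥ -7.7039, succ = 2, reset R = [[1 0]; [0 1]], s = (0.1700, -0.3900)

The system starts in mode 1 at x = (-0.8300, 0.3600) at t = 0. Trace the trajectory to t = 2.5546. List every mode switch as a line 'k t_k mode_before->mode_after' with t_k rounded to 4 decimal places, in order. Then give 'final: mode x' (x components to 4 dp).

Mode 1: guard c·x = 6.4031 hit at Δt = 1.4435 (t = 1.4435), x⁻ = (-6.2969, 1.6552) → reset → x⁺ = (-5.3242, 1.9531), jump to mode 2
Mode 2: flow for 1.1111 to horizon, guard not reached → x = (-12.8543, 5.7730)

1 1.4435 1->2
final: 2 -12.8543 5.7730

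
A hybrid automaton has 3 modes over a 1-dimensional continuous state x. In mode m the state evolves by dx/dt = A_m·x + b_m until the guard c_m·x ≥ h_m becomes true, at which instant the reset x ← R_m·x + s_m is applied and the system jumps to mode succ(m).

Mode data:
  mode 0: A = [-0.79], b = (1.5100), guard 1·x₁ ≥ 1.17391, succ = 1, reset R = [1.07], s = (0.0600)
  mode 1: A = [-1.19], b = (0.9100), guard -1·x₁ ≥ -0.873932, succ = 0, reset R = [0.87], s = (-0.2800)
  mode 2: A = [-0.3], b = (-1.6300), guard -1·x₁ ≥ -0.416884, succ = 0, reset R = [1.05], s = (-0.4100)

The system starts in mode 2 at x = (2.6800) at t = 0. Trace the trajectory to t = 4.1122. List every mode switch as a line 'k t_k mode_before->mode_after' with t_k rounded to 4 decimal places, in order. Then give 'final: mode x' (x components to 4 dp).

Mode 2: guard c·x = -0.4169 hit at Δt = 1.0901 (t = 1.0901), x⁻ = (0.4169) → reset → x⁺ = (0.0277), jump to mode 0
Mode 0: guard c·x = 1.1739 hit at Δt = 1.1870 (t = 2.2771), x⁻ = (1.1739) → reset → x⁺ = (1.3161), jump to mode 1
Mode 1: guard c·x = -0.8739 hit at Δt = 1.3605 (t = 3.6376), x⁻ = (0.8739) → reset → x⁺ = (0.4803), jump to mode 0
Mode 0: flow for 0.4746 to horizon, guard not reached → x = (0.9278)

1 1.0901 2->0
2 2.2771 0->1
3 3.6376 1->0
final: 0 0.9278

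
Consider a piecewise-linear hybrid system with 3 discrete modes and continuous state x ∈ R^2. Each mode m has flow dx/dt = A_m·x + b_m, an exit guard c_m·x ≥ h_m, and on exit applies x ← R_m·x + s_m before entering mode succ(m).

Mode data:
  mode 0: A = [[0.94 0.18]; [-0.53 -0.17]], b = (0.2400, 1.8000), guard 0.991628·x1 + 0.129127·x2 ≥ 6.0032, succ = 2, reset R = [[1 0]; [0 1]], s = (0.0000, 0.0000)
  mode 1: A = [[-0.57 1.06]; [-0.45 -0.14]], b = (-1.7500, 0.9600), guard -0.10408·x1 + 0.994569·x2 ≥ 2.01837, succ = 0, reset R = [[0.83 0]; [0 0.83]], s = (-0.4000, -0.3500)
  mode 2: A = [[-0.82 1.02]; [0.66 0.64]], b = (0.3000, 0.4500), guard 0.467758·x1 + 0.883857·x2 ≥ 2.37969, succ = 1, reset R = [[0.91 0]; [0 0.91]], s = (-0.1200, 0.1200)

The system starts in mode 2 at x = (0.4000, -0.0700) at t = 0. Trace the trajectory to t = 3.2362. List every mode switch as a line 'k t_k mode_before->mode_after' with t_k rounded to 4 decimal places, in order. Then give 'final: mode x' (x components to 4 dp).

1 1.5632 2->1
2 2.1971 1->0
final: 0 2.0111 2.3609

Mode 2: guard c·x = 2.3797 hit at Δt = 1.5632 (t = 1.5632), x⁻ = (1.2395, 2.0364) → reset → x⁺ = (1.0079, 1.9732), jump to mode 1
Mode 1: guard c·x = 2.0184 hit at Δt = 0.6339 (t = 2.1971), x⁻ = (0.9295, 2.1267) → reset → x⁺ = (0.3715, 1.4151), jump to mode 0
Mode 0: flow for 1.0391 to horizon, guard not reached → x = (2.0111, 2.3609)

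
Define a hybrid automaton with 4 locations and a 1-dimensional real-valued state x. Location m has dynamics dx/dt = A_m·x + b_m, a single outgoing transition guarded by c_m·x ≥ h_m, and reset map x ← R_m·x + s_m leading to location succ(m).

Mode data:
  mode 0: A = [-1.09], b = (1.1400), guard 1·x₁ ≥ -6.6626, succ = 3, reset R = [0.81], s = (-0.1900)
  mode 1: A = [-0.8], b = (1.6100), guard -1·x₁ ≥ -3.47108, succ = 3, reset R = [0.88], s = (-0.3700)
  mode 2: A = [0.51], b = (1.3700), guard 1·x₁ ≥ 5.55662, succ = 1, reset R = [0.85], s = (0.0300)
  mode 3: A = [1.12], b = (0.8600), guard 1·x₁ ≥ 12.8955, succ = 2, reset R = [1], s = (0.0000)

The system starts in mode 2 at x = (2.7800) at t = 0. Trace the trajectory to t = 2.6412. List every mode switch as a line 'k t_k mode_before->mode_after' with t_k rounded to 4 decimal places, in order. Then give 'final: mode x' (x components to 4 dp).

1 0.8054 2->1
2 1.5938 1->3
final: 3 10.3901

Mode 2: guard c·x = 5.5566 hit at Δt = 0.8054 (t = 0.8054), x⁻ = (5.5566) → reset → x⁺ = (4.7531), jump to mode 1
Mode 1: guard c·x = -3.4711 hit at Δt = 0.7884 (t = 1.5938), x⁻ = (3.4711) → reset → x⁺ = (2.6846), jump to mode 3
Mode 3: flow for 1.0474 to horizon, guard not reached → x = (10.3901)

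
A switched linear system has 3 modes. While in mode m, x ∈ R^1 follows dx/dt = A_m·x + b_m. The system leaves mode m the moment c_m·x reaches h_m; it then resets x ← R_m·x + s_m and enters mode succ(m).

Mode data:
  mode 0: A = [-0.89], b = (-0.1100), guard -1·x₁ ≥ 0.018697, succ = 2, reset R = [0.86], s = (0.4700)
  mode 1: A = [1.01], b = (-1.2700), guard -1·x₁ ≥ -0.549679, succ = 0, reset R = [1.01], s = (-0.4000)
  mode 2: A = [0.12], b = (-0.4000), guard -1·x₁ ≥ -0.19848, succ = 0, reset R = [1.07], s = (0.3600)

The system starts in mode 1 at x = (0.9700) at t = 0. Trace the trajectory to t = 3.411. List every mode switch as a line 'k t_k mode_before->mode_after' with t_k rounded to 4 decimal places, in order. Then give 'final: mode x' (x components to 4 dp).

Mode 1: guard c·x = -0.5497 hit at Δt = 0.8922 (t = 0.8922), x⁻ = (0.5497) → reset → x⁺ = (0.1552), jump to mode 0
Mode 0: guard c·x = 0.0187 hit at Δt = 1.0982 (t = 1.9904), x⁻ = (-0.0187) → reset → x⁺ = (0.4539), jump to mode 2
Mode 2: guard c·x = -0.1985 hit at Δt = 0.7083 (t = 2.6987), x⁻ = (0.1985) → reset → x⁺ = (0.5724), jump to mode 0
Mode 0: flow for 0.7123 to horizon, guard not reached → x = (0.2456)

1 0.8922 1->0
2 1.9904 0->2
3 2.6987 2->0
final: 0 0.2456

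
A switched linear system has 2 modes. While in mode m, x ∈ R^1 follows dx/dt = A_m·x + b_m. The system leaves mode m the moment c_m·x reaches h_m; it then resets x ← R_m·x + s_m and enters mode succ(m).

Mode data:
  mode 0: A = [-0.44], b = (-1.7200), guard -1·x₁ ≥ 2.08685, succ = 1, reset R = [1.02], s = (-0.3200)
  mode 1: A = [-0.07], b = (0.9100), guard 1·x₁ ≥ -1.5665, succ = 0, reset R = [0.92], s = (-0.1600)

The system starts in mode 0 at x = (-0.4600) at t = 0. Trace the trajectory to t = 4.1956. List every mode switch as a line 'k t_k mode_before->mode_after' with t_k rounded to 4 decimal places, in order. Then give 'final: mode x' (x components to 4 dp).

1 1.4501 0->1
2 2.2900 1->0
3 2.8270 0->1
4 3.6669 1->0
final: 0 -2.0802

Mode 0: guard c·x = 2.0869 hit at Δt = 1.4501 (t = 1.4501), x⁻ = (-2.0869) → reset → x⁺ = (-2.4486), jump to mode 1
Mode 1: guard c·x = -1.5665 hit at Δt = 0.8399 (t = 2.2900), x⁻ = (-1.5665) → reset → x⁺ = (-1.6012), jump to mode 0
Mode 0: guard c·x = 2.0869 hit at Δt = 0.5370 (t = 2.8270), x⁻ = (-2.0868) → reset → x⁺ = (-2.4486), jump to mode 1
Mode 1: guard c·x = -1.5665 hit at Δt = 0.8399 (t = 3.6669), x⁻ = (-1.5665) → reset → x⁺ = (-1.6012), jump to mode 0
Mode 0: flow for 0.5287 to horizon, guard not reached → x = (-2.0802)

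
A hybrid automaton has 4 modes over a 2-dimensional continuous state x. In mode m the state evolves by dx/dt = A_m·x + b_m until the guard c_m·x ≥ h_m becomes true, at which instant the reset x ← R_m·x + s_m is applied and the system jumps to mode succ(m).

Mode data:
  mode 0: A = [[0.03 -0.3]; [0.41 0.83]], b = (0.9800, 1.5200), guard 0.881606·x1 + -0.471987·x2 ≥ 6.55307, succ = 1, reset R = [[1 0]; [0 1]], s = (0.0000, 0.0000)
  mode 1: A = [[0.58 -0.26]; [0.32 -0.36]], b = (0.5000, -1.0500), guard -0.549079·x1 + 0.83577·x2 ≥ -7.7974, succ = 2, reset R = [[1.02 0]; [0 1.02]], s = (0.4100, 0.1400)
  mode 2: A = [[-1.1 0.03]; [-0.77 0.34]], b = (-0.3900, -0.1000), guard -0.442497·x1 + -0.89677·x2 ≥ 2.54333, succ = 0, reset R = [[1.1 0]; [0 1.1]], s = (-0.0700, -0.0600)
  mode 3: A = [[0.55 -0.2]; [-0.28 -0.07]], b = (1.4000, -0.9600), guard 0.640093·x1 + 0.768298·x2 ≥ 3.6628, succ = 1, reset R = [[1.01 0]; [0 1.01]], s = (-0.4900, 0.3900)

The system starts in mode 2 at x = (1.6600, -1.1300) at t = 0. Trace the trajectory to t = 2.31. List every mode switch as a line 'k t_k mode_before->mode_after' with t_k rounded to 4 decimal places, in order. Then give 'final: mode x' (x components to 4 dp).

1 1.3070 2->0
final: 0 2.1790 -4.4415

Mode 2: guard c·x = 2.5433 hit at Δt = 1.3070 (t = 1.3070), x⁻ = (0.0768, -2.8740) → reset → x⁺ = (0.0145, -3.2214), jump to mode 0
Mode 0: flow for 1.0030 to horizon, guard not reached → x = (2.1790, -4.4415)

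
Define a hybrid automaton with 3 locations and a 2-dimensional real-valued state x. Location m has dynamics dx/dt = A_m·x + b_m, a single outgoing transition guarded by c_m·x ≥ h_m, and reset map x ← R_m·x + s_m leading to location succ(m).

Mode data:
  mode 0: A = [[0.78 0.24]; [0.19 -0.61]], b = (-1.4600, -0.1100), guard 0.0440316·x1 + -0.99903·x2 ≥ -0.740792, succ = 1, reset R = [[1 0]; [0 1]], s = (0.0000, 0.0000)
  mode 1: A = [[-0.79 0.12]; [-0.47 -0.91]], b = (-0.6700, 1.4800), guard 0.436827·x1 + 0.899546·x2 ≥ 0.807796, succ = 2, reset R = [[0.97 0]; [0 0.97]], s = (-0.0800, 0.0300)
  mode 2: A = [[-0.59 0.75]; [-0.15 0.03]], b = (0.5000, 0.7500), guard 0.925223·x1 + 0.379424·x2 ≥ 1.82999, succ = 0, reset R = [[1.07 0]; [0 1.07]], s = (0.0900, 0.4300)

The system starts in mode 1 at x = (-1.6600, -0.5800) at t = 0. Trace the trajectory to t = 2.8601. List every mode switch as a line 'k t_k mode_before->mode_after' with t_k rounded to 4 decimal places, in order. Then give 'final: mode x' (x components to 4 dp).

1 1.3063 1->2
2 2.4326 2->0
final: 0 1.2423 2.2779

Mode 1: guard c·x = 0.8078 hit at Δt = 1.3063 (t = 1.3063), x⁻ = (-1.0593, 1.4124) → reset → x⁺ = (-1.1075, 1.4000), jump to mode 2
Mode 2: guard c·x = 1.8300 hit at Δt = 1.1263 (t = 2.4326), x⁻ = (1.0325, 2.3054) → reset → x⁺ = (1.1948, 2.8967), jump to mode 0
Mode 0: flow for 0.4275 to horizon, guard not reached → x = (1.2423, 2.2779)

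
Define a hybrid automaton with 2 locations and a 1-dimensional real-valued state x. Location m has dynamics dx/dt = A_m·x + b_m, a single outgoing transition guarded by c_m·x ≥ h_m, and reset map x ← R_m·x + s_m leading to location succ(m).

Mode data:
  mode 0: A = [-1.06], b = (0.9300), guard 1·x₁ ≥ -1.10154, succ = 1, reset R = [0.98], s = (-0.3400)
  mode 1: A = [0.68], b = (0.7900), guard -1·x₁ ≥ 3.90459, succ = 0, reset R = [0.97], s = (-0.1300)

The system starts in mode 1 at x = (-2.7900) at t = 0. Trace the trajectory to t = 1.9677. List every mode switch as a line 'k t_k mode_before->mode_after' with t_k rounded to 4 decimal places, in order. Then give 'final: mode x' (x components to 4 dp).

1 0.7669 1->0
2 1.6018 0->1
final: 1 -1.4923

Mode 1: guard c·x = 3.9046 hit at Δt = 0.7669 (t = 0.7669), x⁻ = (-3.9046) → reset → x⁺ = (-3.9175), jump to mode 0
Mode 0: guard c·x = -1.1015 hit at Δt = 0.8349 (t = 1.6018), x⁻ = (-1.1015) → reset → x⁺ = (-1.4195), jump to mode 1
Mode 1: flow for 0.3659 to horizon, guard not reached → x = (-1.4923)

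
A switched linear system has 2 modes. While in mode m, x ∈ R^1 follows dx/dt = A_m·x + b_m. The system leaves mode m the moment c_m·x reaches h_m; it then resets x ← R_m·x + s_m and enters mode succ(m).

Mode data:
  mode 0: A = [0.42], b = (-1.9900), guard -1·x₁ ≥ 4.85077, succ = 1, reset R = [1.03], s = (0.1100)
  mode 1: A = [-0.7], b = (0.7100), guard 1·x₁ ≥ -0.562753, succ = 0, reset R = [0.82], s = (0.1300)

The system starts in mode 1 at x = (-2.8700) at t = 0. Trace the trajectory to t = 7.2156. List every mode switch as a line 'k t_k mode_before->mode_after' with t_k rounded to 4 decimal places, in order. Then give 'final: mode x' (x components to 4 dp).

1 1.2877 1->0
2 2.8052 0->1
3 4.6902 1->0
4 6.2077 0->1
final: 1 -1.8997

Mode 1: guard c·x = -0.5628 hit at Δt = 1.2877 (t = 1.2877), x⁻ = (-0.5628) → reset → x⁺ = (-0.3315), jump to mode 0
Mode 0: guard c·x = 4.8508 hit at Δt = 1.5175 (t = 2.8052), x⁻ = (-4.8508) → reset → x⁺ = (-4.8863), jump to mode 1
Mode 1: guard c·x = -0.5628 hit at Δt = 1.8850 (t = 4.6902), x⁻ = (-0.5628) → reset → x⁺ = (-0.3315), jump to mode 0
Mode 0: guard c·x = 4.8508 hit at Δt = 1.5175 (t = 6.2077), x⁻ = (-4.8508) → reset → x⁺ = (-4.8863), jump to mode 1
Mode 1: flow for 1.0079 to horizon, guard not reached → x = (-1.8997)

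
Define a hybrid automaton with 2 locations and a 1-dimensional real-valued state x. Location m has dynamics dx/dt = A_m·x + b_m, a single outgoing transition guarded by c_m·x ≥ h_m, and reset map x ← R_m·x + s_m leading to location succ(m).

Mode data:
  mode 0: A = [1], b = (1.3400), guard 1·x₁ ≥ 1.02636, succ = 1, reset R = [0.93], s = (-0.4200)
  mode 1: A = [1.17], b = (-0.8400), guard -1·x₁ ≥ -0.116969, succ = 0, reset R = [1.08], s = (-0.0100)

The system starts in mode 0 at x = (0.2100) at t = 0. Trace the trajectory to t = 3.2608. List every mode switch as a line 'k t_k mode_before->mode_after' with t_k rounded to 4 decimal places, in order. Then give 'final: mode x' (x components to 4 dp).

1 0.4231 0->1
2 1.4374 1->0
3 1.9228 0->1
4 2.9371 1->0
final: 0 0.6730

Mode 0: guard c·x = 1.0264 hit at Δt = 0.4231 (t = 0.4231), x⁻ = (1.0264) → reset → x⁺ = (0.5345), jump to mode 1
Mode 1: guard c·x = -0.1170 hit at Δt = 1.0143 (t = 1.4374), x⁻ = (0.1170) → reset → x⁺ = (0.1163), jump to mode 0
Mode 0: guard c·x = 1.0264 hit at Δt = 0.4854 (t = 1.9228), x⁻ = (1.0264) → reset → x⁺ = (0.5345), jump to mode 1
Mode 1: guard c·x = -0.1170 hit at Δt = 1.0143 (t = 2.9371), x⁻ = (0.1170) → reset → x⁺ = (0.1163), jump to mode 0
Mode 0: flow for 0.3237 to horizon, guard not reached → x = (0.6730)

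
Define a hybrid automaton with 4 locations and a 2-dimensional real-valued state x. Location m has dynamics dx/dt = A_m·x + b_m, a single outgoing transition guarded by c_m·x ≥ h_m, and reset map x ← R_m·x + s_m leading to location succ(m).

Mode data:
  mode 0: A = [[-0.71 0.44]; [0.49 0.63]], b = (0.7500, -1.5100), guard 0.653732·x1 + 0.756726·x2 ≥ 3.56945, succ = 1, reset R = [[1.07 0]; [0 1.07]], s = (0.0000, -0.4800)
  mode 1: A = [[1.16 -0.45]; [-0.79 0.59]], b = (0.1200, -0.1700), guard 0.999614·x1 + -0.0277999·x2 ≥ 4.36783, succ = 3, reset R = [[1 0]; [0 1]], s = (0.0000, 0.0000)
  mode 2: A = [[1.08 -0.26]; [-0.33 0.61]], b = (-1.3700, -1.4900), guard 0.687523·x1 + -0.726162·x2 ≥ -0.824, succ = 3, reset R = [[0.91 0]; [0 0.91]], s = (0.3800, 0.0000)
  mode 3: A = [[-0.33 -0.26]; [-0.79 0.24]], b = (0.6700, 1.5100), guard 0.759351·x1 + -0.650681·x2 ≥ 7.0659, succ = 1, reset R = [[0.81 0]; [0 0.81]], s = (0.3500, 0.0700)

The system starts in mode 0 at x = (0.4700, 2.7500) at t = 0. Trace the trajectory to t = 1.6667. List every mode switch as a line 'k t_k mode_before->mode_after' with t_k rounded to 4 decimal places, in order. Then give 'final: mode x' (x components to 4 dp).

1 0.7532 0->1
final: 1 2.3932 3.4288

Mode 0: guard c·x = 3.5694 hit at Δt = 0.7532 (t = 0.7532), x⁻ = (1.4979, 3.4229) → reset → x⁺ = (1.6028, 3.1825), jump to mode 1
Mode 1: flow for 0.9135 to horizon, guard not reached → x = (2.3932, 3.4288)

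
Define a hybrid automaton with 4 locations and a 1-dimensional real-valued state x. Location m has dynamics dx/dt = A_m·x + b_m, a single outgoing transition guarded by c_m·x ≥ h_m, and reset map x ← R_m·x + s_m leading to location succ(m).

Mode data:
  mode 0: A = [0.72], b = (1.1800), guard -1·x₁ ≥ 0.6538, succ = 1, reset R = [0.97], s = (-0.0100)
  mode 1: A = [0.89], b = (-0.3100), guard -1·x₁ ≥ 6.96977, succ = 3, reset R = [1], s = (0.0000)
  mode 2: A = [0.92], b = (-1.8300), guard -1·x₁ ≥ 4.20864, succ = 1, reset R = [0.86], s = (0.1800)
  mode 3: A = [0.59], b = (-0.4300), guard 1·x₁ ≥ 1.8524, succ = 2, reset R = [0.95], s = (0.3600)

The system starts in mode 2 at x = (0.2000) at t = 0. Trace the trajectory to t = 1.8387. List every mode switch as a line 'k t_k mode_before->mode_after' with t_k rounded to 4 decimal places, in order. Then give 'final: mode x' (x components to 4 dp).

Mode 2: guard c·x = 4.2086 hit at Δt = 1.3505 (t = 1.3505), x⁻ = (-4.2086) → reset → x⁺ = (-3.4394), jump to mode 1
Mode 1: flow for 0.4882 to horizon, guard not reached → x = (-5.5007)

1 1.3505 2->1
final: 1 -5.5007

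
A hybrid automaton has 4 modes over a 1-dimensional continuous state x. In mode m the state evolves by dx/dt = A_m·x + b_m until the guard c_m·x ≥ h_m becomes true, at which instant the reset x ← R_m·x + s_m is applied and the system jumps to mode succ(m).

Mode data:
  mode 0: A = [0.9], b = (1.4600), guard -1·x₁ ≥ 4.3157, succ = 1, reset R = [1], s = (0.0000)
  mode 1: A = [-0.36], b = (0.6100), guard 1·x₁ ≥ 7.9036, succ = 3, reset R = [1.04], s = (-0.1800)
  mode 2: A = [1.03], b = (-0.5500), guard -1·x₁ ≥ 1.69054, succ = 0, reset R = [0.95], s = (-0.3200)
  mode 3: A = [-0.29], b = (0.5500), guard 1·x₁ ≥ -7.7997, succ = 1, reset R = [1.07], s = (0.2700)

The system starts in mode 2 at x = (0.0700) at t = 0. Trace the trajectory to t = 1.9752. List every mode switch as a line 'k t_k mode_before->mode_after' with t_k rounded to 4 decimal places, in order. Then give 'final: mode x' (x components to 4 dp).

1 1.5218 2->0
final: 0 -2.0791

Mode 2: guard c·x = 1.6905 hit at Δt = 1.5218 (t = 1.5218), x⁻ = (-1.6905) → reset → x⁺ = (-1.9260), jump to mode 0
Mode 0: flow for 0.4534 to horizon, guard not reached → x = (-2.0791)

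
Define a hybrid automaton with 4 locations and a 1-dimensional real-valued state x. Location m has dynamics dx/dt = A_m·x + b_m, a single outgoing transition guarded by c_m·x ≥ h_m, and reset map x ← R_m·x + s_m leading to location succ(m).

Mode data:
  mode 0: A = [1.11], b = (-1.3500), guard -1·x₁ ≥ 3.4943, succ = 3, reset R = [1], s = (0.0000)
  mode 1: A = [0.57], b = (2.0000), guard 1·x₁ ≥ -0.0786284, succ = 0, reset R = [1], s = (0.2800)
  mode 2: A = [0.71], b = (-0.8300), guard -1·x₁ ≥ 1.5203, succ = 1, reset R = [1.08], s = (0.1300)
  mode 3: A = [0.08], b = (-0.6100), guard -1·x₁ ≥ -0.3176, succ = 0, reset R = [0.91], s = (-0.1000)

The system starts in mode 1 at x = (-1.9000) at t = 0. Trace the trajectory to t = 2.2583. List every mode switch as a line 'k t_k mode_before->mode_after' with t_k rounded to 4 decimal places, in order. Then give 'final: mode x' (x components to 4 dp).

1 1.3283 1->0
final: 0 -1.6330

Mode 1: guard c·x = -0.0786 hit at Δt = 1.3283 (t = 1.3283), x⁻ = (-0.0786) → reset → x⁺ = (0.2014), jump to mode 0
Mode 0: flow for 0.9300 to horizon, guard not reached → x = (-1.6330)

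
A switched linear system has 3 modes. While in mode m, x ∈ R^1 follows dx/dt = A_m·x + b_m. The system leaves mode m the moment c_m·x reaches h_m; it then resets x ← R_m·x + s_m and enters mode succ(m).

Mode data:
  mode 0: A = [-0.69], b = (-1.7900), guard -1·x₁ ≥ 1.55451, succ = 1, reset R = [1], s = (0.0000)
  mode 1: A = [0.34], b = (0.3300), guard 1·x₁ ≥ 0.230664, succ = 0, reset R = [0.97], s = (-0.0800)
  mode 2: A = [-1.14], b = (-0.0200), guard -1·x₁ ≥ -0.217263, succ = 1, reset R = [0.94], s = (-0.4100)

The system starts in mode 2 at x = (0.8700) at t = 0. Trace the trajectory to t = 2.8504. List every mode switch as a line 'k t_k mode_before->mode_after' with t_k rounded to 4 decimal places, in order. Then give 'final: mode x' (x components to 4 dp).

1 1.1664 2->1
2 2.4943 1->0
final: 0 -0.4527

Mode 2: guard c·x = -0.2173 hit at Δt = 1.1664 (t = 1.1664), x⁻ = (0.2173) → reset → x⁺ = (-0.2058), jump to mode 1
Mode 1: guard c·x = 0.2307 hit at Δt = 1.3279 (t = 2.4943), x⁻ = (0.2307) → reset → x⁺ = (0.1437), jump to mode 0
Mode 0: flow for 0.3561 to horizon, guard not reached → x = (-0.4527)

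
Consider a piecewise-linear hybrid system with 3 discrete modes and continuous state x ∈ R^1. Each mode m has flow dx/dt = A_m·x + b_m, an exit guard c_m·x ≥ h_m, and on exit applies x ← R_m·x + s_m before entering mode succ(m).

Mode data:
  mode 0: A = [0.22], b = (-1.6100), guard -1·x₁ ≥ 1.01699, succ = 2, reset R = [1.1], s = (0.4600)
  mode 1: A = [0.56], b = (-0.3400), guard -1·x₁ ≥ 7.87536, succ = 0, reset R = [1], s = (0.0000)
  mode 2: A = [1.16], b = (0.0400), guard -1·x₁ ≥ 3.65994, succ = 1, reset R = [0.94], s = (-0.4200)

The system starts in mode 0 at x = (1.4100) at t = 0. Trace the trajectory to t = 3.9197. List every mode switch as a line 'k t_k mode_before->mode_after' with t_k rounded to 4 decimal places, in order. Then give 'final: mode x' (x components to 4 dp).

Mode 0: guard c·x = 1.0170 hit at Δt = 1.5643 (t = 1.5643), x⁻ = (-1.0170) → reset → x⁺ = (-0.6587), jump to mode 2
Mode 2: guard c·x = 3.6599 hit at Δt = 1.5166 (t = 3.0809), x⁻ = (-3.6599) → reset → x⁺ = (-3.8603), jump to mode 1
Mode 1: flow for 0.8388 to horizon, guard not reached → x = (-6.5389)

1 1.5643 0->2
2 3.0809 2->1
final: 1 -6.5389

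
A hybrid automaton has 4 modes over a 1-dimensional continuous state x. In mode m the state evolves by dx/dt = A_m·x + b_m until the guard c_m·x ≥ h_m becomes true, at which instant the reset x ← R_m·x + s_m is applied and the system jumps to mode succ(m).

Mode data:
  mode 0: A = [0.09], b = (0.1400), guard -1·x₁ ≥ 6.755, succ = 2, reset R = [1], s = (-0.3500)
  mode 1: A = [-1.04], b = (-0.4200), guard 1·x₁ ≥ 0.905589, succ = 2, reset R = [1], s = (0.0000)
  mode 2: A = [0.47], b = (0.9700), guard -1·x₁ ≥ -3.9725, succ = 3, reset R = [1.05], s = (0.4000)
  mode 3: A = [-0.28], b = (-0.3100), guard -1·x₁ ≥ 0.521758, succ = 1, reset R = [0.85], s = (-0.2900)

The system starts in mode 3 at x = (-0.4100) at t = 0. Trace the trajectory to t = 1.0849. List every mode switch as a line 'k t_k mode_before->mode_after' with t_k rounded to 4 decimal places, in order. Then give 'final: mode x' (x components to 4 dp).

1 0.6240 3->1
final: 1 -0.6080

Mode 3: guard c·x = 0.5218 hit at Δt = 0.6240 (t = 0.6240), x⁻ = (-0.5218) → reset → x⁺ = (-0.7335), jump to mode 1
Mode 1: flow for 0.4609 to horizon, guard not reached → x = (-0.6080)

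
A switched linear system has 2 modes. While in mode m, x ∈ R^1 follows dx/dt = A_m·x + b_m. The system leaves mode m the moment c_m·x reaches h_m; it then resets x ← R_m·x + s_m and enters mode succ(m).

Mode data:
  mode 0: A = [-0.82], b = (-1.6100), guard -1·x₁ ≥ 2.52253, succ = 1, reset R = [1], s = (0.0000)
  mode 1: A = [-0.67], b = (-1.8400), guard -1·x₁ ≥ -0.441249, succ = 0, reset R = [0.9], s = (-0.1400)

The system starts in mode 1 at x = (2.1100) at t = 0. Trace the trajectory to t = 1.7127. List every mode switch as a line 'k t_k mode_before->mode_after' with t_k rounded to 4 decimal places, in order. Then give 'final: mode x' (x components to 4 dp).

Mode 1: guard c·x = -0.4412 hit at Δt = 0.6284 (t = 0.6284), x⁻ = (0.4412) → reset → x⁺ = (0.2571), jump to mode 0
Mode 0: flow for 1.0843 to horizon, guard not reached → x = (-1.0507)

1 0.6284 1->0
final: 0 -1.0507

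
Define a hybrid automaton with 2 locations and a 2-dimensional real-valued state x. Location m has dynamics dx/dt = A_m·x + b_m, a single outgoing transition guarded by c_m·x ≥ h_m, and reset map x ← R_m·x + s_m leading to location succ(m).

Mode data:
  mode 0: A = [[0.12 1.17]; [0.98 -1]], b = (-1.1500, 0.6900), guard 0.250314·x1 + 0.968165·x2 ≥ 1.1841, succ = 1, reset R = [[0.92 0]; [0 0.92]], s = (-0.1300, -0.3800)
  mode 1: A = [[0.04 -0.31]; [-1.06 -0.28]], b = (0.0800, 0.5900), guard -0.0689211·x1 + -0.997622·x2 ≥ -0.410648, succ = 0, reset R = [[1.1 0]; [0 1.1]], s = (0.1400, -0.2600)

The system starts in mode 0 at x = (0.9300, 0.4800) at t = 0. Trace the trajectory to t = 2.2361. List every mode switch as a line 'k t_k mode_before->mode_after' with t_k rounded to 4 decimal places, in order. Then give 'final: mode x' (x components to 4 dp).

Mode 0: guard c·x = 1.1841 hit at Δt = 0.7138 (t = 0.7138), x⁻ = (0.8330, 1.0077) → reset → x⁺ = (0.6364, 0.5471), jump to mode 1
Mode 1: guard c·x = -0.4106 hit at Δt = 0.9367 (t = 1.6505), x⁻ = (0.6031, 0.3700) → reset → x⁺ = (0.8034, 0.1470), jump to mode 0
Mode 0: flow for 0.5856 to horizon, guard not reached → x = (0.4719, 0.6464)

1 0.7138 0->1
2 1.6505 1->0
final: 0 0.4719 0.6464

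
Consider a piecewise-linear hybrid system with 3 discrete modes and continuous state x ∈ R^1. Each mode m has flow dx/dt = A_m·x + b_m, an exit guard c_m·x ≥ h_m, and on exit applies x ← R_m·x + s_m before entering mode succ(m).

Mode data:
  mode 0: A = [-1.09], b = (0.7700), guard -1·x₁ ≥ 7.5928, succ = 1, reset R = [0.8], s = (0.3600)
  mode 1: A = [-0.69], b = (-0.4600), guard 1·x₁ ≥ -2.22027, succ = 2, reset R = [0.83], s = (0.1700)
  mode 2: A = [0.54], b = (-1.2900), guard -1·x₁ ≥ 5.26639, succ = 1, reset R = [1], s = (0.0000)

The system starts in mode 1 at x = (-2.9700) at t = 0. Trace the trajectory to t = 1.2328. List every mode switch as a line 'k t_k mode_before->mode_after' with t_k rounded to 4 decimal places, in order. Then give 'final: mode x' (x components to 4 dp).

Mode 1: guard c·x = -2.2203 hit at Δt = 0.5707 (t = 0.5707), x⁻ = (-2.2203) → reset → x⁺ = (-1.6728), jump to mode 2
Mode 2: flow for 0.6621 to horizon, guard not reached → x = (-3.4186)

1 0.5707 1->2
final: 2 -3.4186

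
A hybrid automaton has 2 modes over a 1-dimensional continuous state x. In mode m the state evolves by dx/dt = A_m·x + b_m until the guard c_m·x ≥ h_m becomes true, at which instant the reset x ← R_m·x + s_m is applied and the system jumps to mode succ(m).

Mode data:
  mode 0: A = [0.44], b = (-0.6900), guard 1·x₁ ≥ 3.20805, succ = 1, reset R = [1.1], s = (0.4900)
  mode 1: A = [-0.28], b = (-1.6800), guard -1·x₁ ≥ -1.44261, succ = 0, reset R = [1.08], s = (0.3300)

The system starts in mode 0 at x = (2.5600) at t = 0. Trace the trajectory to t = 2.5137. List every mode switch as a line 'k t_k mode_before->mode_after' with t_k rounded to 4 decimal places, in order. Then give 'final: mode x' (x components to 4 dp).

1 1.1428 0->1
2 2.2044 1->0
final: 0 1.9346

Mode 0: guard c·x = 3.2081 hit at Δt = 1.1428 (t = 1.1428), x⁻ = (3.2081) → reset → x⁺ = (4.0189), jump to mode 1
Mode 1: guard c·x = -1.4426 hit at Δt = 1.0616 (t = 2.2044), x⁻ = (1.4426) → reset → x⁺ = (1.8880), jump to mode 0
Mode 0: flow for 0.3093 to horizon, guard not reached → x = (1.9346)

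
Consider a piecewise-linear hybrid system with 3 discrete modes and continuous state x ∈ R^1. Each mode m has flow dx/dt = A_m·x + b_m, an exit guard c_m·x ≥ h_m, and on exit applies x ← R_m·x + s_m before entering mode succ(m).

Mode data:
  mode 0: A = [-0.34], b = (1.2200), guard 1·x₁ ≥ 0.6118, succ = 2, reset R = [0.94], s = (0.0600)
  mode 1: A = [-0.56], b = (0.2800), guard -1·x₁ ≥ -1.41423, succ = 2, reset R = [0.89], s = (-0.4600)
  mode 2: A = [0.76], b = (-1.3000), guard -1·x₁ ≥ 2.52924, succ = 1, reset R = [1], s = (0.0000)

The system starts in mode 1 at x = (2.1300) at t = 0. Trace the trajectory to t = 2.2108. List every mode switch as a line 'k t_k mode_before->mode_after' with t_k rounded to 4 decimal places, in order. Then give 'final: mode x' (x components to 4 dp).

Mode 1: guard c·x = -1.4142 hit at Δt = 1.0326 (t = 1.0326), x⁻ = (1.4142) → reset → x⁺ = (0.7987), jump to mode 2
Mode 2: flow for 1.1782 to horizon, guard not reached → x = (-0.5221)

1 1.0326 1->2
final: 2 -0.5221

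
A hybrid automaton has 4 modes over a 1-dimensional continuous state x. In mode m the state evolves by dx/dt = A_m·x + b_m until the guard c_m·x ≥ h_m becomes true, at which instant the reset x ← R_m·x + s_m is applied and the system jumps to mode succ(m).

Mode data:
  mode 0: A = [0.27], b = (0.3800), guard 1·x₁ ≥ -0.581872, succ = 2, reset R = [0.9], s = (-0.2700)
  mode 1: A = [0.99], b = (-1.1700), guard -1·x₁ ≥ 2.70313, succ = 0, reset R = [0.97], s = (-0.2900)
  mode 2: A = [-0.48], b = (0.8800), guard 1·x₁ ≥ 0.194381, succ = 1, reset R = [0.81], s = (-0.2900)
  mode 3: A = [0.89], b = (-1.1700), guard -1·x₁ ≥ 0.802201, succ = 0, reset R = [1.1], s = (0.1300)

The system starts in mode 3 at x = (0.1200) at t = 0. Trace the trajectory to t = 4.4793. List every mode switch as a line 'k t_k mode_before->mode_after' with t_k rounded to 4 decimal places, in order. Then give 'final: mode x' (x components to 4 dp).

1 0.6428 3->0
2 1.4999 0->2
3 2.4828 2->1
4 3.5775 1->0
final: 0 -3.3268

Mode 3: guard c·x = 0.8022 hit at Δt = 0.6428 (t = 0.6428), x⁻ = (-0.8022) → reset → x⁺ = (-0.7524), jump to mode 0
Mode 0: guard c·x = -0.5819 hit at Δt = 0.8571 (t = 1.4999), x⁻ = (-0.5819) → reset → x⁺ = (-0.7937), jump to mode 2
Mode 2: guard c·x = 0.1944 hit at Δt = 0.9829 (t = 2.4828), x⁻ = (0.1944) → reset → x⁺ = (-0.1326), jump to mode 1
Mode 1: guard c·x = 2.7031 hit at Δt = 1.0947 (t = 3.5775), x⁻ = (-2.7031) → reset → x⁺ = (-2.9120), jump to mode 0
Mode 0: flow for 0.9018 to horizon, guard not reached → x = (-3.3268)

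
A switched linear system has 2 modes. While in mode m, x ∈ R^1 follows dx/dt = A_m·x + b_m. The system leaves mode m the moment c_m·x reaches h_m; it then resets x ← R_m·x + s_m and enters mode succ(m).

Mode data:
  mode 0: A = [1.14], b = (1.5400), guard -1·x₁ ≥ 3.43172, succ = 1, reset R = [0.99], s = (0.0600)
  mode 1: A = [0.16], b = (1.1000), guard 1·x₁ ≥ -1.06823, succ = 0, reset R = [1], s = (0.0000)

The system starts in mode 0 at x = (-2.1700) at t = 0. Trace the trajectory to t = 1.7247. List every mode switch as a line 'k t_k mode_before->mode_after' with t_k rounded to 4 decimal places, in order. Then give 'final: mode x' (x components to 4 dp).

Mode 0: guard c·x = 3.4317 hit at Δt = 0.8178 (t = 0.8178), x⁻ = (-3.4317) → reset → x⁺ = (-3.3374), jump to mode 1
Mode 1: flow for 0.9069 to horizon, guard not reached → x = (-2.7850)

1 0.8178 0->1
final: 1 -2.7850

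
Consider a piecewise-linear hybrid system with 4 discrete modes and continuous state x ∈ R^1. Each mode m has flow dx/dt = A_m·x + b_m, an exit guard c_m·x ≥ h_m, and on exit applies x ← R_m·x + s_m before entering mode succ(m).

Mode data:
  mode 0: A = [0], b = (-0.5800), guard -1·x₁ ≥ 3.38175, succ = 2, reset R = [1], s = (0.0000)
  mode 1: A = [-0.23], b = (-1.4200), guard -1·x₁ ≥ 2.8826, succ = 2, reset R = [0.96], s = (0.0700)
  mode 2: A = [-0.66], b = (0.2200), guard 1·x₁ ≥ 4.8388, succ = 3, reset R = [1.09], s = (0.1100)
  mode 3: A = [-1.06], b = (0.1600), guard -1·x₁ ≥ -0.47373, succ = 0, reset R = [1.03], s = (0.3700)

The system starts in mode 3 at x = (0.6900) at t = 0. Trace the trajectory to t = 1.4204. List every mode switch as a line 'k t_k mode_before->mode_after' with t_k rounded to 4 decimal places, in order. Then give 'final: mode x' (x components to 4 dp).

Mode 3: guard c·x = -0.4737 hit at Δt = 0.4838 (t = 0.4838), x⁻ = (0.4737) → reset → x⁺ = (0.8579), jump to mode 0
Mode 0: flow for 0.9366 to horizon, guard not reached → x = (0.3147)

1 0.4838 3->0
final: 0 0.3147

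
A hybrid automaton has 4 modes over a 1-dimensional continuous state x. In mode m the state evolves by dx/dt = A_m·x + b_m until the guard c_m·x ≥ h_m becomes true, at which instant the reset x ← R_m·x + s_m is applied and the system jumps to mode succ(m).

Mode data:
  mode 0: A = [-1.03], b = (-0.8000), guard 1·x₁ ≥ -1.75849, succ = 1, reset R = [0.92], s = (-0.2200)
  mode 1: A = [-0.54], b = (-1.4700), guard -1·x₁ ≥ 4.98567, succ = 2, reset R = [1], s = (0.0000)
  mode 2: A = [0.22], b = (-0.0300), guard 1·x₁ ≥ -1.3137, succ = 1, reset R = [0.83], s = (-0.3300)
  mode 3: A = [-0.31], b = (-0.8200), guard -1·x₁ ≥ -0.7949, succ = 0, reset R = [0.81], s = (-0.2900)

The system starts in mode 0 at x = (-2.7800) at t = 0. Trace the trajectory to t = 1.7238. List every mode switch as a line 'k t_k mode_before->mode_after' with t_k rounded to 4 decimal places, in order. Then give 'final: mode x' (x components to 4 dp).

Mode 0: guard c·x = -1.7585 hit at Δt = 0.6924 (t = 0.6924), x⁻ = (-1.7585) → reset → x⁺ = (-1.8378), jump to mode 1
Mode 1: flow for 1.0314 to horizon, guard not reached → x = (-2.2155)

1 0.6924 0->1
final: 1 -2.2155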